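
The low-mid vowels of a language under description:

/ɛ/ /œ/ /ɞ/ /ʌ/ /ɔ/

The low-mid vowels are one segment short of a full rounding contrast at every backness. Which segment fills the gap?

/ɜ/

Unrounded: /ɛ/ (front), /ʌ/ (back).
Rounded: /œ/ (front), /ɞ/ (central), /ɔ/ (back).
The central row has no unrounded member, so the gap is the central unrounded vowel /ɜ/.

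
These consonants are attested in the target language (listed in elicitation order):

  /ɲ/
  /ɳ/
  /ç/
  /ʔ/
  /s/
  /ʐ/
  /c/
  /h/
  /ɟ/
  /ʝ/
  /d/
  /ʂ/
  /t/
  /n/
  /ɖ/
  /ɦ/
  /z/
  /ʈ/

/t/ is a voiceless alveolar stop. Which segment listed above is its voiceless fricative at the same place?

/s/

The voiceless fricative at the same place is a voiceless alveolar fricative — in this inventory, /s/.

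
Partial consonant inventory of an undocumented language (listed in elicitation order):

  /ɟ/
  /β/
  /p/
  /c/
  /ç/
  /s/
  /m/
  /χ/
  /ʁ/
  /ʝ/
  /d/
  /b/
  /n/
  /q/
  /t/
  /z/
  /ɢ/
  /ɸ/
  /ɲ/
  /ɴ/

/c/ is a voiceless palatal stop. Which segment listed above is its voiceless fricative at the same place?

The voiceless fricative at the same place is a voiceless palatal fricative — in this inventory, /ç/.

/ç/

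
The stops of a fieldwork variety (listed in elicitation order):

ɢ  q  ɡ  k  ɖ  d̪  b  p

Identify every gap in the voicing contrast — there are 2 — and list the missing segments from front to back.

bilabial: voiceless /p/, voiced /b/.
dental: voiceless —, voiced /d̪/.
retroflex: voiceless —, voiced /ɖ/.
velar: voiceless /k/, voiced /ɡ/.
uvular: voiceless /q/, voiced /ɢ/.
Gaps, from front to back: dental lacks voiceless (/t̪/); retroflex lacks voiceless (/ʈ/).

/t̪/, /ʈ/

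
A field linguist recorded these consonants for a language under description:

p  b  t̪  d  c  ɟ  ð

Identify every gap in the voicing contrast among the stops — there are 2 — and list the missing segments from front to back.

/d̪/, /t/

bilabial: voiceless /p/, voiced /b/.
dental: voiceless /t̪/, voiced —.
alveolar: voiceless —, voiced /d/.
palatal: voiceless /c/, voiced /ɟ/.
Gaps, from front to back: dental lacks voiced (/d̪/); alveolar lacks voiceless (/t/).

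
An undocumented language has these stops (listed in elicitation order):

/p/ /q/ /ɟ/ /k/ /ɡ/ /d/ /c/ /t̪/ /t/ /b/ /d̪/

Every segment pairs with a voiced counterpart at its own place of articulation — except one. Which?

/q/

Bilabial: /p/ ~ /b/
Dental: /t̪/ ~ /d̪/
Alveolar: /t/ ~ /d/
Palatal: /c/ ~ /ɟ/
Velar: /k/ ~ /ɡ/
Uvular: only /q/ (voiceless); no voiced partner.
So /q/ is the unpaired segment.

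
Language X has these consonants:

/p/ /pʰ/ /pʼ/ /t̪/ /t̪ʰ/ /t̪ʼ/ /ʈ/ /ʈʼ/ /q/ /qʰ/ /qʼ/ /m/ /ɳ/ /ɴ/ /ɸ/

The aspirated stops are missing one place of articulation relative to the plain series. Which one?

retroflex

Plain: /p/ (bilabial), /t̪/ (dental), /ʈ/ (retroflex), /q/ (uvular).
Aspirated: /pʰ/ (bilabial), /t̪ʰ/ (dental), /qʰ/ (uvular).
Ejective: /pʼ/ (bilabial), /t̪ʼ/ (dental), /ʈʼ/ (retroflex), /qʼ/ (uvular).
Every place of articulation has an aspirated member except retroflex, where /ʈʰ/ would be expected.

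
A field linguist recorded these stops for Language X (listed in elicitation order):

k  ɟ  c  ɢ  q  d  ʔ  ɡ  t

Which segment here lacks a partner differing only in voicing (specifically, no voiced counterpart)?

/ʔ/

Alveolar: /t/ ~ /d/
Palatal: /c/ ~ /ɟ/
Velar: /k/ ~ /ɡ/
Uvular: /q/ ~ /ɢ/
Glottal: only /ʔ/ (voiceless); no voiced partner.
So /ʔ/ is the unpaired segment.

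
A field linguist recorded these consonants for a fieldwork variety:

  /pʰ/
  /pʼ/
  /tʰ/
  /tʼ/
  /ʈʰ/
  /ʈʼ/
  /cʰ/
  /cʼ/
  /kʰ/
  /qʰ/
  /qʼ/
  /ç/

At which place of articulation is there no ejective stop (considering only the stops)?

velar

bilabial: aspirated /pʰ/, ejective /pʼ/.
alveolar: aspirated /tʰ/, ejective /tʼ/.
retroflex: aspirated /ʈʰ/, ejective /ʈʼ/.
palatal: aspirated /cʰ/, ejective /cʼ/.
velar: aspirated /kʰ/, ejective —.
uvular: aspirated /qʰ/, ejective /qʼ/.
Every place of articulation has an ejective member except velar, where /kʼ/ would be expected.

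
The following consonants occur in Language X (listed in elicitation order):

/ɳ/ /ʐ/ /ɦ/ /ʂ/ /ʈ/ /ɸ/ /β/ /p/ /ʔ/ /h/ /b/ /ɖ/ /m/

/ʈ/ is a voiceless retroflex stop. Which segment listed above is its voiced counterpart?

The voiced counterpart is a voiced retroflex stop — in this inventory, /ɖ/.

/ɖ/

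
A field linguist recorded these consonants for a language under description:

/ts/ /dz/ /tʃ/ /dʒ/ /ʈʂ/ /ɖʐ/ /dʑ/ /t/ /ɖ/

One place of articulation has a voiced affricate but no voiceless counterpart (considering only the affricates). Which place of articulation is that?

alveolo-palatal

alveolar: voiceless /ts/, voiced /dz/.
postalveolar: voiceless /tʃ/, voiced /dʒ/.
retroflex: voiceless /ʈʂ/, voiced /ɖʐ/.
alveolo-palatal: voiceless —, voiced /dʑ/.
Every place of articulation has a voiceless member except alveolo-palatal, where /tɕ/ would be expected.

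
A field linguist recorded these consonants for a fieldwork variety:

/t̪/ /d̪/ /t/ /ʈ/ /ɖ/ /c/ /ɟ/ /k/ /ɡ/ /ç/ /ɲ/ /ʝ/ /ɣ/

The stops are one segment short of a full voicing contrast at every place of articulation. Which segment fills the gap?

/d/

place of articulation  voiceless  voiced  
dental            t̪        d̪      
alveolar          t         —       
retroflex         ʈ         ɖ       
palatal           c         ɟ       
velar             k         ɡ       
The alveolar row has no voiced member, so the gap is the voiced alveolar stop /d/.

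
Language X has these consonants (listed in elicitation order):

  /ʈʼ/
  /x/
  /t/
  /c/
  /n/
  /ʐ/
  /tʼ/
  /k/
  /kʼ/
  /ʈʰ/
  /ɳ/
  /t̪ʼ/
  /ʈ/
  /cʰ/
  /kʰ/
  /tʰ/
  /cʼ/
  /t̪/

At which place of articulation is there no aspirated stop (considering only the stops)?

dental

place of articulation  plain     aspirated  ejective
dental            t̪        —         t̪ʼ     
alveolar          t         tʰ        tʼ      
retroflex         ʈ         ʈʰ        ʈʼ      
palatal           c         cʰ        cʼ      
velar             k         kʰ        kʼ      
Every place of articulation has an aspirated member except dental, where /t̪ʰ/ would be expected.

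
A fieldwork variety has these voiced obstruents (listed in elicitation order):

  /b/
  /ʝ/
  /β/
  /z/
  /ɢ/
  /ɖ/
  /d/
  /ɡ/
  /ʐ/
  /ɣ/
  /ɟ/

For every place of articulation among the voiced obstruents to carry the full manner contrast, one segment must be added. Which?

place of articulation  stop      fricative
bilabial          b         β       
alveolar          d         z       
retroflex         ɖ         ʐ       
palatal           ɟ         ʝ       
velar             ɡ         ɣ       
uvular            ɢ         —       
The uvular row has no fricative member, so the gap is the uvular fricative /ʁ/.

/ʁ/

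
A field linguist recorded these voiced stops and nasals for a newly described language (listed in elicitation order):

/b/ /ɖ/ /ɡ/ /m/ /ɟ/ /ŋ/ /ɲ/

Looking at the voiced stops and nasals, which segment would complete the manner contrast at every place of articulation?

place of articulation  oral stop  nasal   
bilabial          b         m       
retroflex         ɖ         —       
palatal           ɟ         ɲ       
velar             ɡ         ŋ       
The retroflex row has no nasal member, so the gap is the retroflex nasal /ɳ/.

/ɳ/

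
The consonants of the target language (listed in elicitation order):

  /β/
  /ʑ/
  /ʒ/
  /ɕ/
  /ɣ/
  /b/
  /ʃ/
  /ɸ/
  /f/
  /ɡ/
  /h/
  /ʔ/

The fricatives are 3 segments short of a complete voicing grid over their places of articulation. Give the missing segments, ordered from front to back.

/v/, /x/, /ɦ/

Voiceless: /ɸ/ (bilabial), /f/ (labiodental), /ʃ/ (postalveolar), /ɕ/ (alveolo-palatal), /h/ (glottal).
Voiced: /β/ (bilabial), /ʒ/ (postalveolar), /ʑ/ (alveolo-palatal), /ɣ/ (velar).
Gaps, from front to back: labiodental lacks voiced (/v/); velar lacks voiceless (/x/); glottal lacks voiced (/ɦ/).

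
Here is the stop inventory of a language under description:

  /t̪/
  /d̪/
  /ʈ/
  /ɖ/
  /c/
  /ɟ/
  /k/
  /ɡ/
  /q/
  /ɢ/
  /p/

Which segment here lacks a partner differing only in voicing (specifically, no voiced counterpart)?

/p/

Dental: /t̪/ ~ /d̪/
Retroflex: /ʈ/ ~ /ɖ/
Palatal: /c/ ~ /ɟ/
Velar: /k/ ~ /ɡ/
Uvular: /q/ ~ /ɢ/
Bilabial: only /p/ (voiceless); no voiced partner.
So /p/ is the unpaired segment.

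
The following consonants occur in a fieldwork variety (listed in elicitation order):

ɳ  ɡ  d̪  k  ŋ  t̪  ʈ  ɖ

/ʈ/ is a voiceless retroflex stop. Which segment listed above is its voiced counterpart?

/ɖ/

The voiced counterpart is a voiced retroflex stop — in this inventory, /ɖ/.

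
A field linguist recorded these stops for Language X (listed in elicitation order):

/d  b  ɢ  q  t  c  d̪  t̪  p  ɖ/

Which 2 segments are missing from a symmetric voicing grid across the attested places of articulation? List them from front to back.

/ʈ/, /ɟ/

bilabial: voiceless /p/, voiced /b/.
dental: voiceless /t̪/, voiced /d̪/.
alveolar: voiceless /t/, voiced /d/.
retroflex: voiceless —, voiced /ɖ/.
palatal: voiceless /c/, voiced —.
uvular: voiceless /q/, voiced /ɢ/.
Gaps, from front to back: retroflex lacks voiceless (/ʈ/); palatal lacks voiced (/ɟ/).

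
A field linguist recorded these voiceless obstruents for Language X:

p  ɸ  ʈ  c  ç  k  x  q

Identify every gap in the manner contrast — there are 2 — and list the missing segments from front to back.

/ʂ/, /χ/

Stop: /p/ (bilabial), /ʈ/ (retroflex), /c/ (palatal), /k/ (velar), /q/ (uvular).
Fricative: /ɸ/ (bilabial), /ç/ (palatal), /x/ (velar).
Gaps, from front to back: retroflex lacks fricative (/ʂ/); uvular lacks fricative (/χ/).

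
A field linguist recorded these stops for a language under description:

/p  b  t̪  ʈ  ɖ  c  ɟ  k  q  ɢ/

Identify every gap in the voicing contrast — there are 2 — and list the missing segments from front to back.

bilabial: voiceless /p/, voiced /b/.
dental: voiceless /t̪/, voiced —.
retroflex: voiceless /ʈ/, voiced /ɖ/.
palatal: voiceless /c/, voiced /ɟ/.
velar: voiceless /k/, voiced —.
uvular: voiceless /q/, voiced /ɢ/.
Gaps, from front to back: dental lacks voiced (/d̪/); velar lacks voiced (/ɡ/).

/d̪/, /ɡ/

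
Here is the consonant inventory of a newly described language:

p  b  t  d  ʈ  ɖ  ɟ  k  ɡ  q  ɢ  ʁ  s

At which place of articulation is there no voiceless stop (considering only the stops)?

Voiceless: /p/ (bilabial), /t/ (alveolar), /ʈ/ (retroflex), /k/ (velar), /q/ (uvular).
Voiced: /b/ (bilabial), /d/ (alveolar), /ɖ/ (retroflex), /ɟ/ (palatal), /ɡ/ (velar), /ɢ/ (uvular).
Every place of articulation has a voiceless member except palatal, where /c/ would be expected.

palatal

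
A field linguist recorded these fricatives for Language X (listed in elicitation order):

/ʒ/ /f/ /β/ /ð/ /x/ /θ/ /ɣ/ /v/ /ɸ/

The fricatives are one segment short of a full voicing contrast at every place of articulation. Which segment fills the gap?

place of articulation  voiceless  voiced  
bilabial          ɸ         β       
labiodental       f         v       
dental            θ         ð       
postalveolar      —         ʒ       
velar             x         ɣ       
The postalveolar row has no voiceless member, so the gap is the voiceless postalveolar fricative /ʃ/.

/ʃ/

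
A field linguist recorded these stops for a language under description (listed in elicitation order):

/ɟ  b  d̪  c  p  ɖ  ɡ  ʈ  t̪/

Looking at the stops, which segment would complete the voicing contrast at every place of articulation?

Voiceless: /p/ (bilabial), /t̪/ (dental), /ʈ/ (retroflex), /c/ (palatal).
Voiced: /b/ (bilabial), /d̪/ (dental), /ɖ/ (retroflex), /ɟ/ (palatal), /ɡ/ (velar).
The velar row has no voiceless member, so the gap is the voiceless velar stop /k/.

/k/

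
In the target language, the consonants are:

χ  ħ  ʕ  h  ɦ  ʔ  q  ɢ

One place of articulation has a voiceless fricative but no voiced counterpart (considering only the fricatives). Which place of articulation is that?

uvular: voiceless /χ/, voiced —.
pharyngeal: voiceless /ħ/, voiced /ʕ/.
glottal: voiceless /h/, voiced /ɦ/.
Every place of articulation has a voiced member except uvular, where /ʁ/ would be expected.

uvular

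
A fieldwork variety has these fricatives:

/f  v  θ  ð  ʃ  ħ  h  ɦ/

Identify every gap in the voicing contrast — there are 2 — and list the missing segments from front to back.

/ʒ/, /ʕ/

place of articulation  voiceless  voiced  
labiodental       f         v       
dental            θ         ð       
postalveolar      ʃ         —       
pharyngeal        ħ         —       
glottal           h         ɦ       
Gaps, from front to back: postalveolar lacks voiced (/ʒ/); pharyngeal lacks voiced (/ʕ/).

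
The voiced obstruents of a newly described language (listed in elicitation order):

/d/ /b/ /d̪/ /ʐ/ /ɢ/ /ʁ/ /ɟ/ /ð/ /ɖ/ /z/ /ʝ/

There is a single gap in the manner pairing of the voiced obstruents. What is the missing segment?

place of articulation  stop      fricative
bilabial          b         —       
dental            d̪        ð       
alveolar          d         z       
retroflex         ɖ         ʐ       
palatal           ɟ         ʝ       
uvular            ɢ         ʁ       
The bilabial row has no fricative member, so the gap is the bilabial fricative /β/.

/β/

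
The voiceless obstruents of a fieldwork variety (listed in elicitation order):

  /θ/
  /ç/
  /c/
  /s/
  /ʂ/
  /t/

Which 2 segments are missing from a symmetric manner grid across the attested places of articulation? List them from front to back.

dental: stop —, fricative /θ/.
alveolar: stop /t/, fricative /s/.
retroflex: stop —, fricative /ʂ/.
palatal: stop /c/, fricative /ç/.
Gaps, from front to back: dental lacks stop (/t̪/); retroflex lacks stop (/ʈ/).

/t̪/, /ʈ/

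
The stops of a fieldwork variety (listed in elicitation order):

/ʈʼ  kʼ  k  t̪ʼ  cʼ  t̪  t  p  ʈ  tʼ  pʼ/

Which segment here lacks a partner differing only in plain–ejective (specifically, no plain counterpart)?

/cʼ/

Bilabial: /p/ ~ /pʼ/
Dental: /t̪/ ~ /t̪ʼ/
Alveolar: /t/ ~ /tʼ/
Retroflex: /ʈ/ ~ /ʈʼ/
Velar: /k/ ~ /kʼ/
Palatal: only /cʼ/ (ejective); no plain partner.
So /cʼ/ is the unpaired segment.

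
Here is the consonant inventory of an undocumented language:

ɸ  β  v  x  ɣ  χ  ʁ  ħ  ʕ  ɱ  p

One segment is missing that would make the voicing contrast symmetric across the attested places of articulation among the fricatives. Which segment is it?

Voiceless: /ɸ/ (bilabial), /x/ (velar), /χ/ (uvular), /ħ/ (pharyngeal).
Voiced: /β/ (bilabial), /v/ (labiodental), /ɣ/ (velar), /ʁ/ (uvular), /ʕ/ (pharyngeal).
The labiodental row has no voiceless member, so the gap is the voiceless labiodental fricative /f/.

/f/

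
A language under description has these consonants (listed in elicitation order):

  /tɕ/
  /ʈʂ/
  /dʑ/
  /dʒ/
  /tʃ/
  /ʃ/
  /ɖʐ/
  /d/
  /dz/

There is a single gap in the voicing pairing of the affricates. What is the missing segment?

/ts/

alveolar: voiceless —, voiced /dz/.
postalveolar: voiceless /tʃ/, voiced /dʒ/.
retroflex: voiceless /ʈʂ/, voiced /ɖʐ/.
alveolo-palatal: voiceless /tɕ/, voiced /dʑ/.
The alveolar row has no voiceless member, so the gap is the voiceless alveolar affricate /ts/.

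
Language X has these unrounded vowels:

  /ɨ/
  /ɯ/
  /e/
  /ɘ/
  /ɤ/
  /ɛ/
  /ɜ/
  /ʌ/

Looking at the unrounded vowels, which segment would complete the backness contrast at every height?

high: front —, central /ɨ/, back /ɯ/.
high-mid: front /e/, central /ɘ/, back /ɤ/.
low-mid: front /ɛ/, central /ɜ/, back /ʌ/.
The high row has no front member, so the gap is the high front unrounded vowel /i/.

/i/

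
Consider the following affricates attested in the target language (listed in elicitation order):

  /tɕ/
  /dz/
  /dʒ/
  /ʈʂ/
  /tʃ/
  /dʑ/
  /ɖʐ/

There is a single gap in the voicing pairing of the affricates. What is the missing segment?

Voiceless: /tʃ/ (postalveolar), /ʈʂ/ (retroflex), /tɕ/ (alveolo-palatal).
Voiced: /dz/ (alveolar), /dʒ/ (postalveolar), /ɖʐ/ (retroflex), /dʑ/ (alveolo-palatal).
The alveolar row has no voiceless member, so the gap is the voiceless alveolar affricate /ts/.

/ts/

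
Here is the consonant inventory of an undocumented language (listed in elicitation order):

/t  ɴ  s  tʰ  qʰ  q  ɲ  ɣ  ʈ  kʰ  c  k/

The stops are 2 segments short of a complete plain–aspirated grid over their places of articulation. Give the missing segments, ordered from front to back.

/ʈʰ/, /cʰ/

alveolar: plain /t/, aspirated /tʰ/.
retroflex: plain /ʈ/, aspirated —.
palatal: plain /c/, aspirated —.
velar: plain /k/, aspirated /kʰ/.
uvular: plain /q/, aspirated /qʰ/.
Gaps, from front to back: retroflex lacks aspirated (/ʈʰ/); palatal lacks aspirated (/cʰ/).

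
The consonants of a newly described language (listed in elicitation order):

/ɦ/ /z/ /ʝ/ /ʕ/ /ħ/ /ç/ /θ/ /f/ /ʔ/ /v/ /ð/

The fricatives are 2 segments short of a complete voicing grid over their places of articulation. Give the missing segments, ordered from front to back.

/s/, /h/

place of articulation  voiceless  voiced  
labiodental       f         v       
dental            θ         ð       
alveolar          —         z       
palatal           ç         ʝ       
pharyngeal        ħ         ʕ       
glottal           —         ɦ       
Gaps, from front to back: alveolar lacks voiceless (/s/); glottal lacks voiceless (/h/).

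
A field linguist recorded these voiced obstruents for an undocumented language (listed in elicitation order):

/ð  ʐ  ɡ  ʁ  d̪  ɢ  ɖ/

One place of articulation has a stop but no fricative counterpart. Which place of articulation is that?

velar

place of articulation  stop      fricative
dental            d̪        ð       
retroflex         ɖ         ʐ       
velar             ɡ         —       
uvular            ɢ         ʁ       
Every place of articulation has a fricative member except velar, where /ɣ/ would be expected.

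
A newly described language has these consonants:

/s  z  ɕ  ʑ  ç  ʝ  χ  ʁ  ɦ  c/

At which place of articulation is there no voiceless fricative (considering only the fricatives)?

glottal

alveolar: voiceless /s/, voiced /z/.
alveolo-palatal: voiceless /ɕ/, voiced /ʑ/.
palatal: voiceless /ç/, voiced /ʝ/.
uvular: voiceless /χ/, voiced /ʁ/.
glottal: voiceless —, voiced /ɦ/.
Every place of articulation has a voiceless member except glottal, where /h/ would be expected.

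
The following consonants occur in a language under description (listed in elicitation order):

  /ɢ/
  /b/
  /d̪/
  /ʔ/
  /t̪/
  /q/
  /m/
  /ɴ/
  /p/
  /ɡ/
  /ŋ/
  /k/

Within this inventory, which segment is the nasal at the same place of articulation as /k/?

/k/ is a voiceless velar stop.
The nasal at the same place is a velar nasal — in this inventory, /ŋ/.

/ŋ/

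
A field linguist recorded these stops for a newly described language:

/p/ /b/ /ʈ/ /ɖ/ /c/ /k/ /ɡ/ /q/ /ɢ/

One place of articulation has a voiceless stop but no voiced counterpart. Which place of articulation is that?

palatal

bilabial: voiceless /p/, voiced /b/.
retroflex: voiceless /ʈ/, voiced /ɖ/.
palatal: voiceless /c/, voiced —.
velar: voiceless /k/, voiced /ɡ/.
uvular: voiceless /q/, voiced /ɢ/.
Every place of articulation has a voiced member except palatal, where /ɟ/ would be expected.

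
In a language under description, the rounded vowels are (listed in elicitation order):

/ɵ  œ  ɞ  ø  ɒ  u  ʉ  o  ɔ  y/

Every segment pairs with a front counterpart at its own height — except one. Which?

High: /y/ ~ /ʉ/ ~ /u/
High-mid: /ø/ ~ /ɵ/ ~ /o/
Low-mid: /œ/ ~ /ɞ/ ~ /ɔ/
Low: only /ɒ/ (back); no front partner.
So /ɒ/ is the unpaired segment.

/ɒ/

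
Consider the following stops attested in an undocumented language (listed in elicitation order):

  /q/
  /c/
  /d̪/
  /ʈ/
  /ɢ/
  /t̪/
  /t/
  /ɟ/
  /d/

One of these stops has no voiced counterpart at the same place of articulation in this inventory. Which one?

Dental: /t̪/ ~ /d̪/
Alveolar: /t/ ~ /d/
Palatal: /c/ ~ /ɟ/
Uvular: /q/ ~ /ɢ/
Retroflex: only /ʈ/ (voiceless); no voiced partner.
So /ʈ/ is the unpaired segment.

/ʈ/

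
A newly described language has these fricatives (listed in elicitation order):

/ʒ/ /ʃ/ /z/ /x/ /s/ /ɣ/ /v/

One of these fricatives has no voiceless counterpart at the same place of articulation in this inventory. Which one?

/v/

Alveolar: /s/ ~ /z/
Postalveolar: /ʃ/ ~ /ʒ/
Velar: /x/ ~ /ɣ/
Labiodental: only /v/ (voiced); no voiceless partner.
So /v/ is the unpaired segment.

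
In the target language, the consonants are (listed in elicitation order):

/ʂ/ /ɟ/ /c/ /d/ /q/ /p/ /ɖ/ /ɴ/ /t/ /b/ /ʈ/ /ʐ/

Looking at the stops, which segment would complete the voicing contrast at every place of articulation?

Voiceless: /p/ (bilabial), /t/ (alveolar), /ʈ/ (retroflex), /c/ (palatal), /q/ (uvular).
Voiced: /b/ (bilabial), /d/ (alveolar), /ɖ/ (retroflex), /ɟ/ (palatal).
The uvular row has no voiced member, so the gap is the voiced uvular stop /ɢ/.

/ɢ/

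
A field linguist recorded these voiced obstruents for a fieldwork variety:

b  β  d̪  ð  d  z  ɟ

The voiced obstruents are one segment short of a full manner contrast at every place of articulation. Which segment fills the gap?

/ʝ/

place of articulation  stop      fricative
bilabial          b         β       
dental            d̪        ð       
alveolar          d         z       
palatal           ɟ         —       
The palatal row has no fricative member, so the gap is the palatal fricative /ʝ/.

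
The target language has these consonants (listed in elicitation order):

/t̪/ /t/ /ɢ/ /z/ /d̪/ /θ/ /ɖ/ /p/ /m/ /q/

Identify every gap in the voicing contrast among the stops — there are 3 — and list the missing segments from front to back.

/b/, /d/, /ʈ/

place of articulation  voiceless  voiced  
bilabial          p         —       
dental            t̪        d̪      
alveolar          t         —       
retroflex         —         ɖ       
uvular            q         ɢ       
Gaps, from front to back: bilabial lacks voiced (/b/); alveolar lacks voiced (/d/); retroflex lacks voiceless (/ʈ/).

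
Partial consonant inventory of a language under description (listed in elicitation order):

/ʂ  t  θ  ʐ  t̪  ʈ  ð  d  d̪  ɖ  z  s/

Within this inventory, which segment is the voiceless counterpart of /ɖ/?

/ʈ/

/ɖ/ is a voiced retroflex stop.
The voiceless counterpart is a voiceless retroflex stop — in this inventory, /ʈ/.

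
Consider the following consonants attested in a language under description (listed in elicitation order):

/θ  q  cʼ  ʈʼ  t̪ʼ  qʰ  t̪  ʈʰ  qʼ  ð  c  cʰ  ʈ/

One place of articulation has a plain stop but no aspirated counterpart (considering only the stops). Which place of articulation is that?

dental

Plain: /t̪/ (dental), /ʈ/ (retroflex), /c/ (palatal), /q/ (uvular).
Aspirated: /ʈʰ/ (retroflex), /cʰ/ (palatal), /qʰ/ (uvular).
Ejective: /t̪ʼ/ (dental), /ʈʼ/ (retroflex), /cʼ/ (palatal), /qʼ/ (uvular).
Every place of articulation has an aspirated member except dental, where /t̪ʰ/ would be expected.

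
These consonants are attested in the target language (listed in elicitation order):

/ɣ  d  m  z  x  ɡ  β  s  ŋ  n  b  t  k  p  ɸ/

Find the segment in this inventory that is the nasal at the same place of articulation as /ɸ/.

/m/

/ɸ/ is a voiceless bilabial fricative.
The nasal at the same place is a bilabial nasal — in this inventory, /m/.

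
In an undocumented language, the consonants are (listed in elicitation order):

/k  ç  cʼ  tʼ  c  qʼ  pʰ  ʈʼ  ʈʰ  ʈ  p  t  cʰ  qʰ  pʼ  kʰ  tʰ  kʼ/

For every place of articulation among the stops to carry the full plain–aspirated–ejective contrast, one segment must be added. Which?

/q/

place of articulation  plain     aspirated  ejective
bilabial          p         pʰ        pʼ      
alveolar          t         tʰ        tʼ      
retroflex         ʈ         ʈʰ        ʈʼ      
palatal           c         cʰ        cʼ      
velar             k         kʰ        kʼ      
uvular            —         qʰ        qʼ      
The uvular row has no plain member, so the gap is the plain uvular stop /q/.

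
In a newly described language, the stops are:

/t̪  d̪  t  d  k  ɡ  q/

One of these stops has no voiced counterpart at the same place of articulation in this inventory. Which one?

/q/

Dental: /t̪/ ~ /d̪/
Alveolar: /t/ ~ /d/
Velar: /k/ ~ /ɡ/
Uvular: only /q/ (voiceless); no voiced partner.
So /q/ is the unpaired segment.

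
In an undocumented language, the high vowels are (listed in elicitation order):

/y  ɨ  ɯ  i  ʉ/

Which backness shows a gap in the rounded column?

Unrounded: /i/ (front), /ɨ/ (central), /ɯ/ (back).
Rounded: /y/ (front), /ʉ/ (central).
Every backness has a rounded member except back, where /u/ would be expected.

back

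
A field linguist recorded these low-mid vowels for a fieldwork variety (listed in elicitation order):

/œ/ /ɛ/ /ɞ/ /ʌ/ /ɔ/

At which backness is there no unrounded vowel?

front: unrounded /ɛ/, rounded /œ/.
central: unrounded —, rounded /ɞ/.
back: unrounded /ʌ/, rounded /ɔ/.
Every backness has an unrounded member except central, where /ɜ/ would be expected.

central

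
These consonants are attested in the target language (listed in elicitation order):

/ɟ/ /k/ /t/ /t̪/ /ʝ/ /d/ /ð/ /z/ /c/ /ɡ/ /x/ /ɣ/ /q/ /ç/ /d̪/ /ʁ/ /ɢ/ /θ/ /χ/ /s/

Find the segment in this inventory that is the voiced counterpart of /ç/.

/ç/ is a voiceless palatal fricative.
The voiced counterpart is a voiced palatal fricative — in this inventory, /ʝ/.

/ʝ/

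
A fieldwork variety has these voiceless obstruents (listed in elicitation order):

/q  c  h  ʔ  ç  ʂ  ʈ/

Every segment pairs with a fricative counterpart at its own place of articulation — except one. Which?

Retroflex: /ʈ/ ~ /ʂ/
Palatal: /c/ ~ /ç/
Glottal: /ʔ/ ~ /h/
Uvular: only /q/ (stop); no fricative partner.
So /q/ is the unpaired segment.

/q/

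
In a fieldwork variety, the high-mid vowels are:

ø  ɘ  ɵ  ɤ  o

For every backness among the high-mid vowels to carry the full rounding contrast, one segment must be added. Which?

/e/

front: unrounded —, rounded /ø/.
central: unrounded /ɘ/, rounded /ɵ/.
back: unrounded /ɤ/, rounded /o/.
The front row has no unrounded member, so the gap is the front unrounded vowel /e/.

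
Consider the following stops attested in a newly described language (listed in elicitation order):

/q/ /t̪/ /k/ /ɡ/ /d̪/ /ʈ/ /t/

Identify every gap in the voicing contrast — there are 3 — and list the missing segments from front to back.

/d/, /ɖ/, /ɢ/

dental: voiceless /t̪/, voiced /d̪/.
alveolar: voiceless /t/, voiced —.
retroflex: voiceless /ʈ/, voiced —.
velar: voiceless /k/, voiced /ɡ/.
uvular: voiceless /q/, voiced —.
Gaps, from front to back: alveolar lacks voiced (/d/); retroflex lacks voiced (/ɖ/); uvular lacks voiced (/ɢ/).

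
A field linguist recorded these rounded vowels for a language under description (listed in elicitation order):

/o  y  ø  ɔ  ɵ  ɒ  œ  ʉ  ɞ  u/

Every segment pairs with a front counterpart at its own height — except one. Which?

High: /y/ ~ /ʉ/ ~ /u/
High-mid: /ø/ ~ /ɵ/ ~ /o/
Low-mid: /œ/ ~ /ɞ/ ~ /ɔ/
Low: only /ɒ/ (back); no front partner.
So /ɒ/ is the unpaired segment.

/ɒ/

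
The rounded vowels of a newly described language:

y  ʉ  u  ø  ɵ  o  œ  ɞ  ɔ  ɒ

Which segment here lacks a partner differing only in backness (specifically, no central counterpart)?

High: /y/ ~ /ʉ/ ~ /u/
High-mid: /ø/ ~ /ɵ/ ~ /o/
Low-mid: /œ/ ~ /ɞ/ ~ /ɔ/
Low: only /ɒ/ (back); no central partner.
So /ɒ/ is the unpaired segment.

/ɒ/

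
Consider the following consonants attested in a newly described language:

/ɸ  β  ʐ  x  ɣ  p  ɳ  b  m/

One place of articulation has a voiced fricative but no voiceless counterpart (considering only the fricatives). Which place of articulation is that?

retroflex

bilabial: voiceless /ɸ/, voiced /β/.
retroflex: voiceless —, voiced /ʐ/.
velar: voiceless /x/, voiced /ɣ/.
Every place of articulation has a voiceless member except retroflex, where /ʂ/ would be expected.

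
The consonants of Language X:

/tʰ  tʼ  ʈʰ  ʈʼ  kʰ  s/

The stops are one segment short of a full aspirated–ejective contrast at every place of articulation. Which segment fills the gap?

/kʼ/

Aspirated: /tʰ/ (alveolar), /ʈʰ/ (retroflex), /kʰ/ (velar).
Ejective: /tʼ/ (alveolar), /ʈʼ/ (retroflex).
The velar row has no ejective member, so the gap is the ejective velar stop /kʼ/.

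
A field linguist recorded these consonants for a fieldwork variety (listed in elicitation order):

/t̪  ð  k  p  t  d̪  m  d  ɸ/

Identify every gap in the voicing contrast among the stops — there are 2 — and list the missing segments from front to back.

/b/, /ɡ/

place of articulation  voiceless  voiced  
bilabial          p         —       
dental            t̪        d̪      
alveolar          t         d       
velar             k         —       
Gaps, from front to back: bilabial lacks voiced (/b/); velar lacks voiced (/ɡ/).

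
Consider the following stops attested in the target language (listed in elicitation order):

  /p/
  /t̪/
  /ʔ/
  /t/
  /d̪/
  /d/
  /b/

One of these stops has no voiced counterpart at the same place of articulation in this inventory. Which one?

/ʔ/

Bilabial: /p/ ~ /b/
Dental: /t̪/ ~ /d̪/
Alveolar: /t/ ~ /d/
Glottal: only /ʔ/ (voiceless); no voiced partner.
So /ʔ/ is the unpaired segment.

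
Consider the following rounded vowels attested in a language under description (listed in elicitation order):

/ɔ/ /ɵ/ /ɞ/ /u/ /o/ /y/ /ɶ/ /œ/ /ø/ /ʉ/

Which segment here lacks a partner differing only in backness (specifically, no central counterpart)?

High: /y/ ~ /ʉ/ ~ /u/
High-mid: /ø/ ~ /ɵ/ ~ /o/
Low-mid: /œ/ ~ /ɞ/ ~ /ɔ/
Low: only /ɶ/ (front); no central partner.
So /ɶ/ is the unpaired segment.

/ɶ/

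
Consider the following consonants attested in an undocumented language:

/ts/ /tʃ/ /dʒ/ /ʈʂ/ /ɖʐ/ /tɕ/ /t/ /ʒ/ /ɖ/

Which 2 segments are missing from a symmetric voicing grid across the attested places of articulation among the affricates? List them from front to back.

Voiceless: /ts/ (alveolar), /tʃ/ (postalveolar), /ʈʂ/ (retroflex), /tɕ/ (alveolo-palatal).
Voiced: /dʒ/ (postalveolar), /ɖʐ/ (retroflex).
Gaps, from front to back: alveolar lacks voiced (/dz/); alveolo-palatal lacks voiced (/dʑ/).

/dz/, /dʑ/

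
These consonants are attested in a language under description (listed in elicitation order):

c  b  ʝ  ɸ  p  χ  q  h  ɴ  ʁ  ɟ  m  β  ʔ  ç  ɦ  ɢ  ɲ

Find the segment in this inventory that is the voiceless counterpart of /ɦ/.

/h/

/ɦ/ is a voiced glottal fricative.
The voiceless counterpart is a voiceless glottal fricative — in this inventory, /h/.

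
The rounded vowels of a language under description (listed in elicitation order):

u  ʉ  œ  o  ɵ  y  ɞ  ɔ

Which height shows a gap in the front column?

Front: /y/ (high), /œ/ (low-mid).
Central: /ʉ/ (high), /ɵ/ (high-mid), /ɞ/ (low-mid).
Back: /u/ (high), /o/ (high-mid), /ɔ/ (low-mid).
Every height has a front member except high-mid, where /ø/ would be expected.

high-mid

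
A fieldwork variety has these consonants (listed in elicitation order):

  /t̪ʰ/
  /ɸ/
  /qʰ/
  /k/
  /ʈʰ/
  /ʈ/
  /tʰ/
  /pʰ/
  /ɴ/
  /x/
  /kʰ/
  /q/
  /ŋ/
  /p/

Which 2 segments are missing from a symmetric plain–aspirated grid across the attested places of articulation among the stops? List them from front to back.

/t̪/, /t/

bilabial: plain /p/, aspirated /pʰ/.
dental: plain —, aspirated /t̪ʰ/.
alveolar: plain —, aspirated /tʰ/.
retroflex: plain /ʈ/, aspirated /ʈʰ/.
velar: plain /k/, aspirated /kʰ/.
uvular: plain /q/, aspirated /qʰ/.
Gaps, from front to back: dental lacks plain (/t̪/); alveolar lacks plain (/t/).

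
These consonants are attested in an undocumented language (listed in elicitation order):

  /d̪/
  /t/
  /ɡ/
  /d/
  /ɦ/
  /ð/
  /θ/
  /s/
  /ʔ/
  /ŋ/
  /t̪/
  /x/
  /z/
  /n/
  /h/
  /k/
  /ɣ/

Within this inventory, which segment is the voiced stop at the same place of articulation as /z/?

/z/ is a voiced alveolar fricative.
The voiced stop at the same place is a voiced alveolar stop — in this inventory, /d/.

/d/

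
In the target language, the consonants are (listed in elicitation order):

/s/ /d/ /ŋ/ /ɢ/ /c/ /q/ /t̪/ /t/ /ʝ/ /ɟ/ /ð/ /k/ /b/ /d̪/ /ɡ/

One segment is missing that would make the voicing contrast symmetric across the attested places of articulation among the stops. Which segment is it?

bilabial: voiceless —, voiced /b/.
dental: voiceless /t̪/, voiced /d̪/.
alveolar: voiceless /t/, voiced /d/.
palatal: voiceless /c/, voiced /ɟ/.
velar: voiceless /k/, voiced /ɡ/.
uvular: voiceless /q/, voiced /ɢ/.
The bilabial row has no voiceless member, so the gap is the voiceless bilabial stop /p/.

/p/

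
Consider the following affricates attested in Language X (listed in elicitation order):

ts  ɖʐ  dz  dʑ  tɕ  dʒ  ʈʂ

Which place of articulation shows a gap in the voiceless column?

alveolar: voiceless /ts/, voiced /dz/.
postalveolar: voiceless —, voiced /dʒ/.
retroflex: voiceless /ʈʂ/, voiced /ɖʐ/.
alveolo-palatal: voiceless /tɕ/, voiced /dʑ/.
Every place of articulation has a voiceless member except postalveolar, where /tʃ/ would be expected.

postalveolar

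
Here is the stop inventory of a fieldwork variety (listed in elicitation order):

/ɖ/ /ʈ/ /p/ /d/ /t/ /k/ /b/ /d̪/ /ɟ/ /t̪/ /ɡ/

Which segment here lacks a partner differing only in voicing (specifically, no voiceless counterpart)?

/ɟ/

Bilabial: /p/ ~ /b/
Dental: /t̪/ ~ /d̪/
Alveolar: /t/ ~ /d/
Retroflex: /ʈ/ ~ /ɖ/
Velar: /k/ ~ /ɡ/
Palatal: only /ɟ/ (voiced); no voiceless partner.
So /ɟ/ is the unpaired segment.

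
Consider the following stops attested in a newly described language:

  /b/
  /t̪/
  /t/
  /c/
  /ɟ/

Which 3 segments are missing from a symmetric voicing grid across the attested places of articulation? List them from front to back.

Voiceless: /t̪/ (dental), /t/ (alveolar), /c/ (palatal).
Voiced: /b/ (bilabial), /ɟ/ (palatal).
Gaps, from front to back: bilabial lacks voiceless (/p/); dental lacks voiced (/d̪/); alveolar lacks voiced (/d/).

/p/, /d̪/, /d/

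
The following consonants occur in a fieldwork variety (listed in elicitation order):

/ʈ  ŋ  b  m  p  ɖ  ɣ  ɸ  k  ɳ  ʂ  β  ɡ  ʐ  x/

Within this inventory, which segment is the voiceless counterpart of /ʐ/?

/ʐ/ is a voiced retroflex fricative.
The voiceless counterpart is a voiceless retroflex fricative — in this inventory, /ʂ/.

/ʂ/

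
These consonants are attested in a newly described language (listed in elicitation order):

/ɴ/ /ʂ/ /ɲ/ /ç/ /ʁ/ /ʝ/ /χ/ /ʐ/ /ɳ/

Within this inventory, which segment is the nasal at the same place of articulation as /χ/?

/ɴ/

/χ/ is a voiceless uvular fricative.
The nasal at the same place is an uvular nasal — in this inventory, /ɴ/.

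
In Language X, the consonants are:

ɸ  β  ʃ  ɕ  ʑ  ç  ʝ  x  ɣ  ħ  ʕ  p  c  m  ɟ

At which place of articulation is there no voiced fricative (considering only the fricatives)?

postalveolar

place of articulation  voiceless  voiced  
bilabial          ɸ         β       
postalveolar      ʃ         —       
alveolo-palatal   ɕ         ʑ       
palatal           ç         ʝ       
velar             x         ɣ       
pharyngeal        ħ         ʕ       
Every place of articulation has a voiced member except postalveolar, where /ʒ/ would be expected.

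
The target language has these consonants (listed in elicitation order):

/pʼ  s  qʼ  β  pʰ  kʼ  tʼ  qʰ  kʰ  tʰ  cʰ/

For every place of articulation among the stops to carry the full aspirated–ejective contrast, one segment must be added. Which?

/cʼ/

Aspirated: /pʰ/ (bilabial), /tʰ/ (alveolar), /cʰ/ (palatal), /kʰ/ (velar), /qʰ/ (uvular).
Ejective: /pʼ/ (bilabial), /tʼ/ (alveolar), /kʼ/ (velar), /qʼ/ (uvular).
The palatal row has no ejective member, so the gap is the ejective palatal stop /cʼ/.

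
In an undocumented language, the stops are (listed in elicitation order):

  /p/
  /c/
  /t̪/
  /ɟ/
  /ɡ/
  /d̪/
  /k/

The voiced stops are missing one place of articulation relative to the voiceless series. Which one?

bilabial: voiceless /p/, voiced —.
dental: voiceless /t̪/, voiced /d̪/.
palatal: voiceless /c/, voiced /ɟ/.
velar: voiceless /k/, voiced /ɡ/.
Every place of articulation has a voiced member except bilabial, where /b/ would be expected.

bilabial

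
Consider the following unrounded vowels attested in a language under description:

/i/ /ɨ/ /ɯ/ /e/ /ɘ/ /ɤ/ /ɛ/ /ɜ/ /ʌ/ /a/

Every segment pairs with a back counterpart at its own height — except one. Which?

/a/

High: /i/ ~ /ɨ/ ~ /ɯ/
High-mid: /e/ ~ /ɘ/ ~ /ɤ/
Low-mid: /ɛ/ ~ /ɜ/ ~ /ʌ/
Low: only /a/ (front); no back partner.
So /a/ is the unpaired segment.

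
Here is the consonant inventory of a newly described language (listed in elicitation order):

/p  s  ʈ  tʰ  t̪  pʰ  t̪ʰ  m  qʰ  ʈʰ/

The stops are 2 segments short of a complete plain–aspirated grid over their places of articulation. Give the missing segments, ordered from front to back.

place of articulation  plain     aspirated
bilabial          p         pʰ      
dental            t̪        t̪ʰ     
alveolar          —         tʰ      
retroflex         ʈ         ʈʰ      
uvular            —         qʰ      
Gaps, from front to back: alveolar lacks plain (/t/); uvular lacks plain (/q/).

/t/, /q/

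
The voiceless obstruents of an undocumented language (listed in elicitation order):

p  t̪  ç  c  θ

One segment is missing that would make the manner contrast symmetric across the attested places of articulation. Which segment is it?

place of articulation  stop      fricative
bilabial          p         —       
dental            t̪        θ       
palatal           c         ç       
The bilabial row has no fricative member, so the gap is the bilabial fricative /ɸ/.

/ɸ/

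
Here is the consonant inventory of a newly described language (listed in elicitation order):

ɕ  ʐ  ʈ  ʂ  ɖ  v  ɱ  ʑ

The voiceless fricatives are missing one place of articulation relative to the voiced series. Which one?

labiodental

Voiceless: /ʂ/ (retroflex), /ɕ/ (alveolo-palatal).
Voiced: /v/ (labiodental), /ʐ/ (retroflex), /ʑ/ (alveolo-palatal).
Every place of articulation has a voiceless member except labiodental, where /f/ would be expected.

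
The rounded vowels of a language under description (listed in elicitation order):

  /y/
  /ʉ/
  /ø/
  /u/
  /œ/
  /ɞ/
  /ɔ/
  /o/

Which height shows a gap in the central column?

high-mid

Front: /y/ (high), /ø/ (high-mid), /œ/ (low-mid).
Central: /ʉ/ (high), /ɞ/ (low-mid).
Back: /u/ (high), /o/ (high-mid), /ɔ/ (low-mid).
Every height has a central member except high-mid, where /ɵ/ would be expected.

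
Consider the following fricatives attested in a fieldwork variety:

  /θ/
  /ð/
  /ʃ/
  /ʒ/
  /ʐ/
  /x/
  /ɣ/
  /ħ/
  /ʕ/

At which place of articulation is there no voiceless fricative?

retroflex

place of articulation  voiceless  voiced  
dental            θ         ð       
postalveolar      ʃ         ʒ       
retroflex         —         ʐ       
velar             x         ɣ       
pharyngeal        ħ         ʕ       
Every place of articulation has a voiceless member except retroflex, where /ʂ/ would be expected.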